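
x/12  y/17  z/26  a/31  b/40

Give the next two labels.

For the letter, letters move forward 1 place in the alphabet, wrapping Z→A: x, y, z, a, b → c → d.
Second component: 12, 17, 26, 31, 40 → 45 → 54 (alternating steps +5, +9, +5, +9, …).
Putting the parts together: c/45 and then d/54.

c/45, d/54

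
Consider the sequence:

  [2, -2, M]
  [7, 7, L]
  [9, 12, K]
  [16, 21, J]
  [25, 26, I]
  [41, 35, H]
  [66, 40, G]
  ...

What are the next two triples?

First component goes 2, 7, 9, 16, 25, 41, 66 → 107 → 173 (each term is the sum of the two before it).
Second component: -2, 7, 12, 21, 26, 35, 40 → 49 → 54 (alternating steps +9, +5, +9, +5, …).
Letter: M, L, K, J, I, H, G → F → E (letters move back 1 place in the alphabet).
So the next two triples are [107, 49, F] and [173, 54, E].

[107, 49, F], [173, 54, E]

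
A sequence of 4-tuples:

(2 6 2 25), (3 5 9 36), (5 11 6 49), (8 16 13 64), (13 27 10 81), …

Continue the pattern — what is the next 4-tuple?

For the first entry, each term is the sum of the two before it: 2, 3, 5, 8, 13 → 21.
Second entry: each term is the sum of the two before it; 6, 5, 11, 16, 27 → 43.
Third entry — alternating steps +7, −3, +7, −3, …: 2, 9, 6, 13, 10 → 17.
Fourth entry — perfect squares: 5², 6², 7², …: 25, 36, 49, 64, 81 → 100.
So the next 4-tuple is (21 43 17 100).

(21 43 17 100)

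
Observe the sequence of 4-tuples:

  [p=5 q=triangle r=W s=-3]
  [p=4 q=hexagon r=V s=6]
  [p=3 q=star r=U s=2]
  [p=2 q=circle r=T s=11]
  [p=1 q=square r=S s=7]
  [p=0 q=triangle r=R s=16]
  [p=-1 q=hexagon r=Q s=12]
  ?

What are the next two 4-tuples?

[p=-2 q=star r=P s=21], [p=-3 q=circle r=O s=17]

P: −1 each step, so 5, 4, 3, 2, 1, 0, -1 → -2 → -3.
Q goes triangle, hexagon, star, circle, square, triangle, hexagon → star → circle (repeats triangle → hexagon → star → circle → square).
R: letters move back 1 place in the alphabet; W, V, U, T, S, R, Q → P → O.
S — alternating steps +9, −4, +9, −4, …: -3, 6, 2, 11, 7, 16, 12 → 21 → 17.
So the next two 4-tuples are [p=-2 q=star r=P s=21] and [p=-3 q=circle r=O s=17].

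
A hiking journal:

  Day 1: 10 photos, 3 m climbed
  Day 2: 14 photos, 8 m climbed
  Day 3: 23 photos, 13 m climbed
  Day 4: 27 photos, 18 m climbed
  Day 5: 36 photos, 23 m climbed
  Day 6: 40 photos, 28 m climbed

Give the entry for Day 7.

49 photos, 33 m climbed

Photos goes 10, 14, 23, 27, 36, 40 → 49 (alternating steps +4, +9, +4, +9, …).
M climbed: +5 each step, so 3, 8, 13, 18, 23, 28 → 33.
So the next row is 49 photos, 33 m climbed.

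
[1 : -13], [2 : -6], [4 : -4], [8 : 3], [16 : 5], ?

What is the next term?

[32 : 12]

First component goes 1, 2, 4, 8, 16 → 32 (×2 each step).
For the second component, alternating steps +7, +2, +7, +2, …: -13, -6, -4, 3, 5 → 12.
Putting it together: [32 : 12].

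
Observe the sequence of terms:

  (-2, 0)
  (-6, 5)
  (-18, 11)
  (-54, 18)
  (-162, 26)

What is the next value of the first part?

First part — ×3 each step: -2, -6, -18, -54, -162 → -486.

-486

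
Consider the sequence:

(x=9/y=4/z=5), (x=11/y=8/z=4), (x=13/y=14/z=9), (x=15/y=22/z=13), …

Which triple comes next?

(x=17/y=32/z=22)

X — +2 each step: 9, 11, 13, 15 → 17.
Y: 4, 8, 14, 22 → 32 (differences are 4, 6, 8, … (increasing by 2 each time)).
Z — each term is the sum of the two before it: 5, 4, 9, 13 → 22.
So the next triple is (x=17/y=32/z=22).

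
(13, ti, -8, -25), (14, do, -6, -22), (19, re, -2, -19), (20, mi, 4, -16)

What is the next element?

For the first entry, alternating steps +1, +5, +1, +5, …: 13, 14, 19, 20 → 25.
Note goes ti, do, re, mi → fa (runs through the solfège scale do→ti).
Third entry: differences are 2, 4, 6, … (increasing by 2 each time); -8, -6, -2, 4 → 12.
Fourth entry: +3 each step; -25, -22, -19, -16 → -13.
So the next element is (25, fa, 12, -13).

(25, fa, 12, -13)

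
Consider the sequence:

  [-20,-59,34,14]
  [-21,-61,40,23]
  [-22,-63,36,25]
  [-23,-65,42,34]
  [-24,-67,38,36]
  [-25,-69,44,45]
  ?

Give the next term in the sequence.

For the first entry, −1 each step: -20, -21, -22, -23, -24, -25 → -26.
Second entry: −2 each step, so -59, -61, -63, -65, -67, -69 → -71.
For the third entry, alternating steps +6, −4, +6, −4, …: 34, 40, 36, 42, 38, 44 → 40.
For the fourth entry, alternating steps +9, +2, +9, +2, …: 14, 23, 25, 34, 36, 45 → 47.
Putting it together: [-26,-71,40,47].

[-26,-71,40,47]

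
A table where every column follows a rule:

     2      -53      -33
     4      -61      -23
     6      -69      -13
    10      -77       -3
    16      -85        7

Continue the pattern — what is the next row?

First component goes 2, 4, 6, 10, 16 → 26 (each term is the sum of the two before it).
Second component: −8 each step; -53, -61, -69, -77, -85 → -93.
Third component goes -33, -23, -13, -3, 7 → 17 (+10 each step).
Combining the parts gives 26  -93  17.

26  -93  17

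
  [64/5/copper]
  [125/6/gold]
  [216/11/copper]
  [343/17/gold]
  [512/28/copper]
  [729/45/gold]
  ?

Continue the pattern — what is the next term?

First part goes 64, 125, 216, 343, 512, 729 → 1000 (perfect cubes: 4³, 5³, 6³, …).
Second part: each term is the sum of the two before it; 5, 6, 11, 17, 28, 45 → 73.
Metal: copper, gold, copper, gold, copper, gold → copper (alternates copper ↔ gold).
Combining the parts gives [1000/73/copper].

[1000/73/copper]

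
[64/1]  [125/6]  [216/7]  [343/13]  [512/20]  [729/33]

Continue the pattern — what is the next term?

First entry: perfect cubes: 4³, 5³, 6³, …; 64, 125, 216, 343, 512, 729 → 1000.
Second entry — each term is the sum of the two before it: 1, 6, 7, 13, 20, 33 → 53.
So the next term is [1000/53].

[1000/53]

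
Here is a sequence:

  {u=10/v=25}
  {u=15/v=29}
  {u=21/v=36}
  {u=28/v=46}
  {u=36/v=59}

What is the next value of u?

U: differences are 5, 6, 7, … (increasing by 1 each time), so 10, 15, 21, 28, 36 → 45.
V: differences are 4, 7, 10, … (increasing by 3 each time); 25, 29, 36, 46, 59 → 75.

45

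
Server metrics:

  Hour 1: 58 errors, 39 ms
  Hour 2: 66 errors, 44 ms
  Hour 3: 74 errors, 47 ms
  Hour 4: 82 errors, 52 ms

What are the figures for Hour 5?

For the errors, +8 each step: 58, 66, 74, 82 → 90.
Ms: alternating steps +5, +3, +5, +3, …; 39, 44, 47, 52 → 55.
Putting it together: 90 errors, 55 ms.

90 errors, 55 ms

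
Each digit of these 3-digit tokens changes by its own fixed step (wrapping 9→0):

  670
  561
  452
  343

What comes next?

First digit: −1 each step, mod 10; 6, 5, 4, 3 → 2.
Second digit goes 7, 6, 5, 4 → 3 (−1 each step, mod 10).
Third digit: 0, 1, 2, 3 → 4 (+1 each step, mod 10).
Combining the parts gives 234.

234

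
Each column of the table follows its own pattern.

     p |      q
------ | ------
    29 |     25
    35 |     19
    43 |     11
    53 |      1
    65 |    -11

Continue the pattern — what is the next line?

Column p goes 29, 35, 43, 53, 65 → 79 (differences are 6, 8, 10, … (increasing by 2 each time)).
For the column q, together with the column p always sums to 54: 25, 19, 11, 1, -11 → -25.
Combining the parts gives 79  -25.

79  -25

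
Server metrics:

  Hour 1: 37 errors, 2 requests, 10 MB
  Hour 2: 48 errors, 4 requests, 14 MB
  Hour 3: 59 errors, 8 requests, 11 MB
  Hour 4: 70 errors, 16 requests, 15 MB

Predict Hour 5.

Errors: +11 each step; 37, 48, 59, 70 → 81.
For the requests, ×2 each step: 2, 4, 8, 16 → 32.
MB — alternating steps +4, −3, +4, −3, …: 10, 14, 11, 15 → 12.
So the next line is 81 errors, 32 requests, 12 MB.

81 errors, 32 requests, 12 MB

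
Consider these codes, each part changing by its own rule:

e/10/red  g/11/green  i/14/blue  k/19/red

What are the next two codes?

Letter goes e, g, i, k → m → o (letters move forward 2 places in the alphabet).
Second component — differences are 1, 3, 5, … (increasing by 2 each time): 10, 11, 14, 19 → 26 → 35.
Colour: repeats red → green → blue, so red, green, blue, red → green → blue.
So the next two codes are m/26/green and o/35/blue.

m/26/green then o/35/blue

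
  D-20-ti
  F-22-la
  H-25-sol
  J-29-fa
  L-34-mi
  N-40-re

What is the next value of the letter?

For the letter, letters move forward 2 places in the alphabet: D, F, H, J, L, N → P.
Second component: differences are 2, 3, 4, … (increasing by 1 each time), so 20, 22, 25, 29, 34, 40 → 47.
Note: runs backward through the solfège scale do→ti; ti, la, sol, fa, mi, re → do.

P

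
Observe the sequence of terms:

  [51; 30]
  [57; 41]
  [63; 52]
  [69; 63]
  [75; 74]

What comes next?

[81; 85]

First entry: +6 each step, so 51, 57, 63, 69, 75 → 81.
For the second entry, +11 each step: 30, 41, 52, 63, 74 → 85.
So the next term is [81; 85].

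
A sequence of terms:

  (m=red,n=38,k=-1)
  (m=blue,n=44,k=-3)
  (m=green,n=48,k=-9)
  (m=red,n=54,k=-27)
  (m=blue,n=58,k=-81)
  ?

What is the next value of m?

For the m, repeats red → blue → green: red, blue, green, red, blue → green.

green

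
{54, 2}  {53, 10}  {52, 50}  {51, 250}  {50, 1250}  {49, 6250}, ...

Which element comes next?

First value: 54, 53, 52, 51, 50, 49 → 48 (−1 each step).
Second value — ×5 each step: 2, 10, 50, 250, 1250, 6250 → 31250.
Putting it together: {48, 31250}.

{48, 31250}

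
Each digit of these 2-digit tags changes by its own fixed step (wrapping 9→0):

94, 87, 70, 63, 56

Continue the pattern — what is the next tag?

First digit: −1 each step, mod 10, so 9, 8, 7, 6, 5 → 4.
Second digit — +3 each step, mod 10: 4, 7, 0, 3, 6 → 9.
Putting it together: 49.

49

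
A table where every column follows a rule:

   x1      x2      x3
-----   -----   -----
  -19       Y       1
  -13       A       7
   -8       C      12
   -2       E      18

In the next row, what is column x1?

3

Column x1: alternating steps +6, +5, +6, +5, …, so -19, -13, -8, -2 → 3.
Column x2: letters move forward 2 places in the alphabet, wrapping Z→A; Y, A, C, E → G.
Column x3: alternating steps +6, +5, +6, +5, …, so 1, 7, 12, 18 → 23.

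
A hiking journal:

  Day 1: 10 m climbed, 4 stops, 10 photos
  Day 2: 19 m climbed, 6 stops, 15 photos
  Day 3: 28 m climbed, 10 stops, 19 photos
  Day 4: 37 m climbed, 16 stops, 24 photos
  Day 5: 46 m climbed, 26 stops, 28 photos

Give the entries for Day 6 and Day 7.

For the m climbed, +9 each step: 10, 19, 28, 37, 46 → 55 → 64.
For the stops, each term is the sum of the two before it: 4, 6, 10, 16, 26 → 42 → 68.
For the photos, alternating steps +5, +4, +5, +4, …: 10, 15, 19, 24, 28 → 33 → 37.
Putting the parts together: 55 m climbed, 42 stops, 33 photos and then 64 m climbed, 68 stops, 37 photos.

55 m climbed, 42 stops, 33 photos; 64 m climbed, 68 stops, 37 photos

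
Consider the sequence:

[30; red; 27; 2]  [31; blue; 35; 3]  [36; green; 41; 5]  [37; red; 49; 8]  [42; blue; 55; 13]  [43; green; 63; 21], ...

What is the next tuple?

[48; red; 69; 34]

First value: alternating steps +1, +5, +1, +5, …, so 30, 31, 36, 37, 42, 43 → 48.
Colour — repeats red → blue → green: red, blue, green, red, blue, green → red.
Third value — alternating steps +8, +6, +8, +6, …: 27, 35, 41, 49, 55, 63 → 69.
Fourth value: each term is the sum of the two before it, so 2, 3, 5, 8, 13, 21 → 34.
So the next tuple is [48; red; 69; 34].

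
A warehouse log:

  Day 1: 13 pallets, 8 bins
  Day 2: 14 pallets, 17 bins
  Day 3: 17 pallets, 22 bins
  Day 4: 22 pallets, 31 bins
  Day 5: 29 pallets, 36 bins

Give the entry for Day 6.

Pallets goes 13, 14, 17, 22, 29 → 38 (differences are 1, 3, 5, … (increasing by 2 each time)).
Bins: alternating steps +9, +5, +9, +5, …; 8, 17, 22, 31, 36 → 45.
Putting it together: 38 pallets, 45 bins.

38 pallets, 45 bins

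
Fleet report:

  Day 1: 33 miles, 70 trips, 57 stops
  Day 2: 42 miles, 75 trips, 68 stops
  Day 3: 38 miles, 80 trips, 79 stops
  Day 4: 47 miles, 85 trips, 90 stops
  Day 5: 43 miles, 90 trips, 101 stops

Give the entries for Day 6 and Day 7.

52 miles, 95 trips, 112 stops; 48 miles, 100 trips, 123 stops

Miles: alternating steps +9, −4, +9, −4, …; 33, 42, 38, 47, 43 → 52 → 48.
Trips: +5 each step, so 70, 75, 80, 85, 90 → 95 → 100.
For the stops, +11 each step: 57, 68, 79, 90, 101 → 112 → 123.
Putting the parts together: 52 miles, 95 trips, 112 stops and then 48 miles, 100 trips, 123 stops.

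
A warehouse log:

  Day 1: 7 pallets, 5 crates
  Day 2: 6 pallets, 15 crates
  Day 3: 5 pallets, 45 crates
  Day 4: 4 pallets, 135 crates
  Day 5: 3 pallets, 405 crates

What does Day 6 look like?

For the pallets, −1 each step: 7, 6, 5, 4, 3 → 2.
For the crates, ×3 each step: 5, 15, 45, 135, 405 → 1215.
Putting it together: 2 pallets, 1215 crates.

2 pallets, 1215 crates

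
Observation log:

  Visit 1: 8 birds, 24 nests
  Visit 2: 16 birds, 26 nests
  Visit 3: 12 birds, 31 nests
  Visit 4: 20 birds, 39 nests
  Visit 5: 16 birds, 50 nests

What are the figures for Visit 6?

Birds: alternating steps +8, −4, +8, −4, …, so 8, 16, 12, 20, 16 → 24.
Nests: differences are 2, 5, 8, … (increasing by 3 each time); 24, 26, 31, 39, 50 → 64.
Putting it together: 24 birds, 64 nests.

24 birds, 64 nests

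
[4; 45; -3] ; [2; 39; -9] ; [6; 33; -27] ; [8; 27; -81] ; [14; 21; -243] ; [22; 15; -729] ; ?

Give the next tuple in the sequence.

First value: 4, 2, 6, 8, 14, 22 → 36 (each term is the sum of the two before it).
Second value: −6 each step; 45, 39, 33, 27, 21, 15 → 9.
Third value: -3, -9, -27, -81, -243, -729 → -2187 (×3 each step).
So the next tuple is [36; 9; -2187].

[36; 9; -2187]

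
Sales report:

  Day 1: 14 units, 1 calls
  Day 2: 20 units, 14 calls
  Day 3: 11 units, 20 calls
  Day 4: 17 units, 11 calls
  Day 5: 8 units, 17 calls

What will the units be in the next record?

Units — alternating steps +6, −9, +6, −9, …: 14, 20, 11, 17, 8 → 14.
Calls: always the previous value of the units; 1, 14, 20, 11, 17 → 8.

14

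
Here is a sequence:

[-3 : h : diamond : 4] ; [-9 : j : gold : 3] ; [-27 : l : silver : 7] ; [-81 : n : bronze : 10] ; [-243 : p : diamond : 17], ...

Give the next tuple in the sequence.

First value: ×3 each step; -3, -9, -27, -81, -243 → -729.
For the letter, letters move forward 2 places in the alphabet: h, j, l, n, p → r.
Rank: repeats diamond → gold → silver → bronze; diamond, gold, silver, bronze, diamond → gold.
Fourth value — each term is the sum of the two before it: 4, 3, 7, 10, 17 → 27.
So the next tuple is [-729 : r : gold : 27].

[-729 : r : gold : 27]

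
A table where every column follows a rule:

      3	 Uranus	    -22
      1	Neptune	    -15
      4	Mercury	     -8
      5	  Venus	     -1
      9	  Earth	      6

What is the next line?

First component: 3, 1, 4, 5, 9 → 14 (each term is the sum of the two before it).
For the planet, runs through the planets Mercury→Neptune: Uranus, Neptune, Mercury, Venus, Earth → Mars.
Third component: +7 each step, so -22, -15, -8, -1, 6 → 13.
Combining the parts gives 14  Mars  13.

14  Mars  13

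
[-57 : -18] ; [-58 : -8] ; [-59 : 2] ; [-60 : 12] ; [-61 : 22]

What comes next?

For the first slot, −1 each step: -57, -58, -59, -60, -61 → -62.
Second slot: +10 each step, so -18, -8, 2, 12, 22 → 32.
Putting it together: [-62 : 32].

[-62 : 32]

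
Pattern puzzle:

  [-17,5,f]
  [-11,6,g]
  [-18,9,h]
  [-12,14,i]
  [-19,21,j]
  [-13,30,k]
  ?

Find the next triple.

[-20,41,l]

First slot: alternating steps +6, −7, +6, −7, …; -17, -11, -18, -12, -19, -13 → -20.
Second slot — differences are 1, 3, 5, … (increasing by 2 each time): 5, 6, 9, 14, 21, 30 → 41.
Letter — letters move forward 1 place in the alphabet: f, g, h, i, j, k → l.
Combining the parts gives [-20,41,l].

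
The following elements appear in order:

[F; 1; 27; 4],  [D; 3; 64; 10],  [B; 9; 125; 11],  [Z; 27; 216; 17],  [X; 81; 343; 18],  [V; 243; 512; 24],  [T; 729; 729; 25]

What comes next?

[R; 2187; 1000; 31]

For the letter, letters move back 2 places in the alphabet, wrapping A→Z: F, D, B, Z, X, V, T → R.
Second part: ×3 each step, so 1, 3, 9, 27, 81, 243, 729 → 2187.
Third part: perfect cubes: 3³, 4³, 5³, …; 27, 64, 125, 216, 343, 512, 729 → 1000.
For the fourth part, alternating steps +6, +1, +6, +1, …: 4, 10, 11, 17, 18, 24, 25 → 31.
Putting it together: [R; 2187; 1000; 31].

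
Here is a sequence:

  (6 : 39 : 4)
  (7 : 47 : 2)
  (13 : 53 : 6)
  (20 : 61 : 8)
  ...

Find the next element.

For the first part, each term is the sum of the two before it: 6, 7, 13, 20 → 33.
Second part: alternating steps +8, +6, +8, +6, …; 39, 47, 53, 61 → 67.
Third part: 4, 2, 6, 8 → 14 (each term is the sum of the two before it).
Putting it together: (33 : 67 : 14).

(33 : 67 : 14)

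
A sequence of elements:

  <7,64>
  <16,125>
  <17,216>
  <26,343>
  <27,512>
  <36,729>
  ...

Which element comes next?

<37,1000>

First slot: alternating steps +9, +1, +9, +1, …, so 7, 16, 17, 26, 27, 36 → 37.
Second slot: perfect cubes: 4³, 5³, 6³, …; 64, 125, 216, 343, 512, 729 → 1000.
So the next element is <37,1000>.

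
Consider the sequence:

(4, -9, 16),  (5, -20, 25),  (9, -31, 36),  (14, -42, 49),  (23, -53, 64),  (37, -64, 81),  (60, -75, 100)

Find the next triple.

(97, -86, 121)

First entry goes 4, 5, 9, 14, 23, 37, 60 → 97 (each term is the sum of the two before it).
Second entry: -9, -20, -31, -42, -53, -64, -75 → -86 (−11 each step).
Third entry: 16, 25, 36, 49, 64, 81, 100 → 121 (perfect squares: 4², 5², 6², …).
Putting it together: (97, -86, 121).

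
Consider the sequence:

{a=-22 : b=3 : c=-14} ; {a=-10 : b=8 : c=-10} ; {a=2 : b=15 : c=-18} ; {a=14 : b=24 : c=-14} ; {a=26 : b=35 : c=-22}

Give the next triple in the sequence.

{a=38 : b=48 : c=-18}

A: -22, -10, 2, 14, 26 → 38 (+12 each step).
B: differences are 5, 7, 9, … (increasing by 2 each time); 3, 8, 15, 24, 35 → 48.
C: alternating steps +4, −8, +4, −8, …; -14, -10, -18, -14, -22 → -18.
So the next triple is {a=38 : b=48 : c=-18}.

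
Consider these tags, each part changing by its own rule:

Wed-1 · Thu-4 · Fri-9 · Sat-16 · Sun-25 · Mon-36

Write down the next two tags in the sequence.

Tue-49 then Wed-64

Day goes Wed, Thu, Fri, Sat, Sun, Mon → Tue → Wed (runs through the weekdays Mon→Sun).
Second component: perfect squares: 1², 2², 3², …; 1, 4, 9, 16, 25, 36 → 49 → 64.
So the next two tags are Tue-49 and Wed-64.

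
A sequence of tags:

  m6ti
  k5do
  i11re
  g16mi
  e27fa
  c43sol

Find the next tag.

a70la

Letter: m, k, i, g, e, c → a (letters move back 2 places in the alphabet).
For the second component, each term is the sum of the two before it: 6, 5, 11, 16, 27, 43 → 70.
Note goes ti, do, re, mi, fa, sol → la (runs through the solfège scale do→ti).
Combining the parts gives a70la.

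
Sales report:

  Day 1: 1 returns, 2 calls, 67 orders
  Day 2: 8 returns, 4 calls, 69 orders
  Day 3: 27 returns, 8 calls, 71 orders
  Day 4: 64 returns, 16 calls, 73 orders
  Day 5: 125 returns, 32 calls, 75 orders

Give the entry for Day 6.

Returns: 1, 8, 27, 64, 125 → 216 (perfect cubes: 1³, 2³, 3³, …).
Calls: ×2 each step, so 2, 4, 8, 16, 32 → 64.
Orders — +2 each step: 67, 69, 71, 73, 75 → 77.
Combining the parts gives 216 returns, 64 calls, 77 orders.

216 returns, 64 calls, 77 orders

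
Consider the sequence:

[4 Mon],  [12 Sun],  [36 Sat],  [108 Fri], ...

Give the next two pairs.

First entry goes 4, 12, 36, 108 → 324 → 972 (×3 each step).
Day: Mon, Sun, Sat, Fri → Thu → Wed (runs backward through the weekdays Mon→Sun).
So the next two pairs are [324 Thu] and [972 Wed].

[324 Thu], [972 Wed]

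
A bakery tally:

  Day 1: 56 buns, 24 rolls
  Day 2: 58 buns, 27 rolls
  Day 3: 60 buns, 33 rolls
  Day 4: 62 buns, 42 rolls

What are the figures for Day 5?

64 buns, 54 rolls

Buns: +2 each step; 56, 58, 60, 62 → 64.
For the rolls, differences are 3, 6, 9, … (increasing by 3 each time): 24, 27, 33, 42 → 54.
Putting it together: 64 buns, 54 rolls.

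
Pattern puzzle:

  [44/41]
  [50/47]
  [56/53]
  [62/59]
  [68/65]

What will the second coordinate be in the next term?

First coordinate: +6 each step, so 44, 50, 56, 62, 68 → 74.
Second coordinate: 41, 47, 53, 59, 65 → 71 (always 3 less than the first coordinate).

71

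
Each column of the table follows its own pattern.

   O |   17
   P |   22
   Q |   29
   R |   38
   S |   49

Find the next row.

T  62

Letter: O, P, Q, R, S → T (letters move forward 1 place in the alphabet).
For the second component, differences are 5, 7, 9, … (increasing by 2 each time): 17, 22, 29, 38, 49 → 62.
Putting it together: T  62.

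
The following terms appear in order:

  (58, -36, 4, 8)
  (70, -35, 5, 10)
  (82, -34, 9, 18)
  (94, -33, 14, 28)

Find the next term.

First entry: +12 each step, so 58, 70, 82, 94 → 106.
Second entry: +1 each step, so -36, -35, -34, -33 → -32.
Third entry goes 4, 5, 9, 14 → 23 (each term is the sum of the two before it).
Fourth entry: always 2 × the third entry, so 8, 10, 18, 28 → 46.
So the next term is (106, -32, 23, 46).

(106, -32, 23, 46)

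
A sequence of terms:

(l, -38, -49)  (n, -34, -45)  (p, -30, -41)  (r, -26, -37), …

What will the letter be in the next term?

t

Letter goes l, n, p, r → t (letters move forward 2 places in the alphabet).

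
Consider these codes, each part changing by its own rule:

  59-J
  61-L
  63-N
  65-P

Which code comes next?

67-R

First component — +2 each step: 59, 61, 63, 65 → 67.
Letter: letters move forward 2 places in the alphabet; J, L, N, P → R.
Combining the parts gives 67-R.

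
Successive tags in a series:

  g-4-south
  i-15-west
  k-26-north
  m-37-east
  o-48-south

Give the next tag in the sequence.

Letter: g, i, k, m, o → q (letters move forward 2 places in the alphabet).
For the second component, +11 each step: 4, 15, 26, 37, 48 → 59.
Direction — repeats south → west → north → east: south, west, north, east, south → west.
Combining the parts gives q-59-west.

q-59-west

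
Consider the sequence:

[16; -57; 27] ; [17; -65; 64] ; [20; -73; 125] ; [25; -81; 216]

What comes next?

First coordinate: differences are 1, 3, 5, … (increasing by 2 each time), so 16, 17, 20, 25 → 32.
Second coordinate: -57, -65, -73, -81 → -89 (−8 each step).
For the third coordinate, perfect cubes: 3³, 4³, 5³, …: 27, 64, 125, 216 → 343.
So the next element is [32; -89; 343].

[32; -89; 343]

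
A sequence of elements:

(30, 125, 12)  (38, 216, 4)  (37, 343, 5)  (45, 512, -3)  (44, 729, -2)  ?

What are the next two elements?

(52, 1000, -10), (51, 1331, -9)

First value: alternating steps +8, −1, +8, −1, …; 30, 38, 37, 45, 44 → 52 → 51.
Second value: perfect cubes: 5³, 6³, 7³, …; 125, 216, 343, 512, 729 → 1000 → 1331.
Third value: 12, 4, 5, -3, -2 → -10 → -9 (together with the first value always sums to 42).
Putting the parts together: (52, 1000, -10) and then (51, 1331, -9).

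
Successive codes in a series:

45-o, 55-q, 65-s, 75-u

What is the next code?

First component — +10 each step: 45, 55, 65, 75 → 85.
Letter — letters move forward 2 places in the alphabet: o, q, s, u → w.
So the next code is 85-w.

85-w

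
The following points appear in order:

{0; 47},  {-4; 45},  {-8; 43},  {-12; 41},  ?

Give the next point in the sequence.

First entry: −4 each step, so 0, -4, -8, -12 → -16.
Second entry: −2 each step; 47, 45, 43, 41 → 39.
So the next point is {-16; 39}.

{-16; 39}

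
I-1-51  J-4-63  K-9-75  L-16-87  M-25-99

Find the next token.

Letter — letters move forward 1 place in the alphabet: I, J, K, L, M → N.
Second component: 1, 4, 9, 16, 25 → 36 (perfect squares: 1², 2², 3², …).
Third component goes 51, 63, 75, 87, 99 → 111 (+12 each step).
Combining the parts gives N-36-111.

N-36-111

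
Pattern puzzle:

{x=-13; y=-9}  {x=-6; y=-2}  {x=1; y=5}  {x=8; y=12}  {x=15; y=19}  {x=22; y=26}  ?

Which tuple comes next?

{x=29; y=33}

X — +7 each step: -13, -6, 1, 8, 15, 22 → 29.
Y goes -9, -2, 5, 12, 19, 26 → 33 (always 4 more than the x).
Putting it together: {x=29; y=33}.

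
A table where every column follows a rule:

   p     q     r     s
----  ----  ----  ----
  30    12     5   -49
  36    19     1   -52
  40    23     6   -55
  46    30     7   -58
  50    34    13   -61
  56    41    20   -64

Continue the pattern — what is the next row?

60  45  33  -67

For the column p, alternating steps +6, +4, +6, +4, …: 30, 36, 40, 46, 50, 56 → 60.
Column q goes 12, 19, 23, 30, 34, 41 → 45 (alternating steps +7, +4, +7, +4, …).
For the column r, each term is the sum of the two before it: 5, 1, 6, 7, 13, 20 → 33.
Column s: −3 each step; -49, -52, -55, -58, -61, -64 → -67.
So the next row is 60  45  33  -67.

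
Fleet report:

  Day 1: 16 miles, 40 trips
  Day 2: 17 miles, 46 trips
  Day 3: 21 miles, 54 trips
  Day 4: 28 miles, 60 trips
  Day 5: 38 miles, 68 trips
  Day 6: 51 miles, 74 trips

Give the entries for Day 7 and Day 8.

67 miles, 82 trips; 86 miles, 88 trips

Miles: 16, 17, 21, 28, 38, 51 → 67 → 86 (differences are 1, 4, 7, … (increasing by 3 each time)).
For the trips, alternating steps +6, +8, +6, +8, …: 40, 46, 54, 60, 68, 74 → 82 → 88.
So the next two lines are 67 miles, 82 trips and 86 miles, 88 trips.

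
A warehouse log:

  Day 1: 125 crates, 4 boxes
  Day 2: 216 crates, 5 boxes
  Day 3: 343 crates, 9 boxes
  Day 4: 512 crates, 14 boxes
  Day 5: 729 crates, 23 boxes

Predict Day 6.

Crates: perfect cubes: 5³, 6³, 7³, …; 125, 216, 343, 512, 729 → 1000.
Boxes: 4, 5, 9, 14, 23 → 37 (each term is the sum of the two before it).
So the next record is 1000 crates, 37 boxes.

1000 crates, 37 boxes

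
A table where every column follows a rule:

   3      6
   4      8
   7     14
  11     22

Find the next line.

18  36

First component goes 3, 4, 7, 11 → 18 (each term is the sum of the two before it).
Second component — always 2 × the first component: 6, 8, 14, 22 → 36.
So the next line is 18  36.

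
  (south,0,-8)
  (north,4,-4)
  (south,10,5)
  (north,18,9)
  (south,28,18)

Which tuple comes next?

Direction: south, north, south, north, south → north (alternates south ↔ north).
Second component: 0, 4, 10, 18, 28 → 40 (differences are 4, 6, 8, … (increasing by 2 each time)).
Third component: -8, -4, 5, 9, 18 → 22 (alternating steps +4, +9, +4, +9, …).
So the next tuple is (north,40,22).

(north,40,22)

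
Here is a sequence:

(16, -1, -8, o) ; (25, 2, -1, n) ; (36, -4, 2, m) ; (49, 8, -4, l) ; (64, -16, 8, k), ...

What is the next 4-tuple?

For the first entry, perfect squares: 4², 5², 6², …: 16, 25, 36, 49, 64 → 81.
Second entry goes -1, 2, -4, 8, -16 → 32 (×(-2) each step).
For the third entry, always the previous value of the second entry: -8, -1, 2, -4, 8 → -16.
For the letter, letters move back 1 place in the alphabet: o, n, m, l, k → j.
Putting it together: (81, 32, -16, j).

(81, 32, -16, j)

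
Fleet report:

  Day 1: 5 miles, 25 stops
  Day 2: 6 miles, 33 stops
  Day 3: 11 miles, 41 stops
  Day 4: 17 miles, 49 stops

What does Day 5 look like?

28 miles, 57 stops

Miles goes 5, 6, 11, 17 → 28 (each term is the sum of the two before it).
Stops: 25, 33, 41, 49 → 57 (+8 each step).
Combining the parts gives 28 miles, 57 stops.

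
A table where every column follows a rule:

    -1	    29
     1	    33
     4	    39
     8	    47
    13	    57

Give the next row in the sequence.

19  69

First component goes -1, 1, 4, 8, 13 → 19 (differences are 2, 3, 4, … (increasing by 1 each time)).
Second component — differences are 4, 6, 8, … (increasing by 2 each time): 29, 33, 39, 47, 57 → 69.
So the next row is 19  69.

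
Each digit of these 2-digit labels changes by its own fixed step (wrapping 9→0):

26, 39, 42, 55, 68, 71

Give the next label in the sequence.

84

For the first digit, +1 each step, mod 10: 2, 3, 4, 5, 6, 7 → 8.
Second digit — +3 each step, mod 10: 6, 9, 2, 5, 8, 1 → 4.
So the next label is 84.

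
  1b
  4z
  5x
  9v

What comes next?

First component — each term is the sum of the two before it: 1, 4, 5, 9 → 14.
For the letter, letters move back 2 places in the alphabet, wrapping A→Z: b, z, x, v → t.
So the next tag is 14t.

14t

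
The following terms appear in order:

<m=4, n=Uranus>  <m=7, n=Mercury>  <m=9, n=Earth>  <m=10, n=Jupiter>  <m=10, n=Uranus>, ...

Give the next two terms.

M: differences are 3, 2, 1, … (decreasing by 1 each time), so 4, 7, 9, 10, 10 → 9 → 7.
N: repeats Uranus → Mercury → Earth → Jupiter, so Uranus, Mercury, Earth, Jupiter, Uranus → Mercury → Earth.
Putting the parts together: <m=9, n=Mercury> and then <m=7, n=Earth>.

<m=9, n=Mercury>, <m=7, n=Earth>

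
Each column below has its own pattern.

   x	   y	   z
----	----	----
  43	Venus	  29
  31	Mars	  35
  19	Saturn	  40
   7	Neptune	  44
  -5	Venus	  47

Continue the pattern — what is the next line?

Column x: 43, 31, 19, 7, -5 → -17 (−12 each step).
Column y: repeats Venus → Mars → Saturn → Neptune, so Venus, Mars, Saturn, Neptune, Venus → Mars.
For the column z, differences are 6, 5, 4, … (decreasing by 1 each time): 29, 35, 40, 44, 47 → 49.
Combining the parts gives -17  Mars  49.

-17  Mars  49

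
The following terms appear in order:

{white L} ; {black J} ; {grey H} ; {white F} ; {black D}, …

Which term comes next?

{grey B}

Shade: white, black, grey, white, black → grey (repeats white → black → grey).
Letter: L, J, H, F, D → B (letters move back 2 places in the alphabet).
Combining the parts gives {grey B}.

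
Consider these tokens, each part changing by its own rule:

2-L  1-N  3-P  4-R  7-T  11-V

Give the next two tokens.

18-X then 29-Z

For the first component, each term is the sum of the two before it: 2, 1, 3, 4, 7, 11 → 18 → 29.
Letter: L, N, P, R, T, V → X → Z (letters move forward 2 places in the alphabet).
Putting the parts together: 18-X and then 29-Z.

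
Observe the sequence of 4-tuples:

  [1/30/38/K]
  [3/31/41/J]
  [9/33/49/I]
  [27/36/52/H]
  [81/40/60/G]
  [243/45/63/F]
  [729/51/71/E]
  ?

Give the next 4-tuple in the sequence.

[2187/58/74/D]

First slot: 1, 3, 9, 27, 81, 243, 729 → 2187 (×3 each step).
Second slot: 30, 31, 33, 36, 40, 45, 51 → 58 (differences are 1, 2, 3, … (increasing by 1 each time)).
For the third slot, alternating steps +3, +8, +3, +8, …: 38, 41, 49, 52, 60, 63, 71 → 74.
For the letter, letters move back 1 place in the alphabet: K, J, I, H, G, F, E → D.
Putting it together: [2187/58/74/D].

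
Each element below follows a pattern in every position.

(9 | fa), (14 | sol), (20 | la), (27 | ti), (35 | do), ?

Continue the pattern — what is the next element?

First entry — differences are 5, 6, 7, … (increasing by 1 each time): 9, 14, 20, 27, 35 → 44.
Note goes fa, sol, la, ti, do → re (runs through the solfège scale do→ti).
So the next element is (44 | re).

(44 | re)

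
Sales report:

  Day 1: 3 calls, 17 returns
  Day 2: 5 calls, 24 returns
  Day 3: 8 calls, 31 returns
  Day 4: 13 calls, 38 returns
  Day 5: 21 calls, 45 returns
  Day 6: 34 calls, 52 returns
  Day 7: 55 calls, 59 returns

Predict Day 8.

89 calls, 66 returns

Calls: each term is the sum of the two before it, so 3, 5, 8, 13, 21, 34, 55 → 89.
Returns: +7 each step, so 17, 24, 31, 38, 45, 52, 59 → 66.
Putting it together: 89 calls, 66 returns.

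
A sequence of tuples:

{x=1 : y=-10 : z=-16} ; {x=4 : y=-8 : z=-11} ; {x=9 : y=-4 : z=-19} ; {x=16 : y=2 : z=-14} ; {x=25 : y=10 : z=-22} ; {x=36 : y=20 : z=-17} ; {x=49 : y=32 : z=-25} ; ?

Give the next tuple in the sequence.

{x=64 : y=46 : z=-20}

For the x, perfect squares: 1², 2², 3², …: 1, 4, 9, 16, 25, 36, 49 → 64.
Y — differences are 2, 4, 6, … (increasing by 2 each time): -10, -8, -4, 2, 10, 20, 32 → 46.
Z goes -16, -11, -19, -14, -22, -17, -25 → -20 (alternating steps +5, −8, +5, −8, …).
Combining the parts gives {x=64 : y=46 : z=-20}.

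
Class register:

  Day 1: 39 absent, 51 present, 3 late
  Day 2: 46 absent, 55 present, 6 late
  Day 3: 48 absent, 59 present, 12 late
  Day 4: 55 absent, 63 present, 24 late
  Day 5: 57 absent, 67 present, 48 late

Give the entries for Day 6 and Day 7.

64 absent, 71 present, 96 late; 66 absent, 75 present, 192 late

Absent: alternating steps +7, +2, +7, +2, …, so 39, 46, 48, 55, 57 → 64 → 66.
Present: 51, 55, 59, 63, 67 → 71 → 75 (+4 each step).
Late: 3, 6, 12, 24, 48 → 96 → 192 (×2 each step).
Putting the parts together: 64 absent, 71 present, 96 late and then 66 absent, 75 present, 192 late.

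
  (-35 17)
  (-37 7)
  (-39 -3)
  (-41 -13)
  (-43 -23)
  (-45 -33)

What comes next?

(-47 -43)

First entry: -35, -37, -39, -41, -43, -45 → -47 (−2 each step).
Second entry: −10 each step, so 17, 7, -3, -13, -23, -33 → -43.
So the next tuple is (-47 -43).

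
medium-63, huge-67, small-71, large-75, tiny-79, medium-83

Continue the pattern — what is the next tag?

huge-87

For the size, repeats medium → huge → small → large → tiny: medium, huge, small, large, tiny, medium → huge.
Second component: +4 each step, so 63, 67, 71, 75, 79, 83 → 87.
Putting it together: huge-87.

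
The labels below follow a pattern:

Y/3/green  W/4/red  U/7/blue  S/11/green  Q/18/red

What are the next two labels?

Letter: letters move back 2 places in the alphabet; Y, W, U, S, Q → O → M.
Second component: each term is the sum of the two before it; 3, 4, 7, 11, 18 → 29 → 47.
Colour: repeats green → red → blue, so green, red, blue, green, red → blue → green.
So the next two labels are O/29/blue and M/47/green.

O/29/blue then M/47/green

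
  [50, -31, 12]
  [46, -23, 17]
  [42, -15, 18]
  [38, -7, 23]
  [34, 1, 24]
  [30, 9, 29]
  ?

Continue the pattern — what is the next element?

[26, 17, 30]

For the first entry, −4 each step: 50, 46, 42, 38, 34, 30 → 26.
Second entry: +8 each step, so -31, -23, -15, -7, 1, 9 → 17.
Third entry: alternating steps +5, +1, +5, +1, …, so 12, 17, 18, 23, 24, 29 → 30.
Putting it together: [26, 17, 30].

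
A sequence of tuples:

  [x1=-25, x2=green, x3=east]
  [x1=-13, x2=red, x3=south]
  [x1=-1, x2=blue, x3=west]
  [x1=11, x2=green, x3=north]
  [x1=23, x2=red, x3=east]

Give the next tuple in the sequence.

For the x1, +12 each step: -25, -13, -1, 11, 23 → 35.
X2 goes green, red, blue, green, red → blue (repeats green → red → blue).
X3: repeats east → south → west → north, so east, south, west, north, east → south.
Combining the parts gives [x1=35, x2=blue, x3=south].

[x1=35, x2=blue, x3=south]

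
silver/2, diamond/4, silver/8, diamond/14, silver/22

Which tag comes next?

diamond/32

For the rank, alternates silver ↔ diamond: silver, diamond, silver, diamond, silver → diamond.
Second component — differences are 2, 4, 6, … (increasing by 2 each time): 2, 4, 8, 14, 22 → 32.
Combining the parts gives diamond/32.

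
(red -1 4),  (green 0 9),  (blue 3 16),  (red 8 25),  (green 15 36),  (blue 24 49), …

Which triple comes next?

(red 35 64)

Colour: repeats red → green → blue, so red, green, blue, red, green, blue → red.
Second part: -1, 0, 3, 8, 15, 24 → 35 (differences are 1, 3, 5, … (increasing by 2 each time)).
For the third part, perfect squares: 2², 3², 4², …: 4, 9, 16, 25, 36, 49 → 64.
Combining the parts gives (red 35 64).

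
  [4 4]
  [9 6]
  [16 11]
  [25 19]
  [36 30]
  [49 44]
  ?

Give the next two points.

[64 61], [81 81]

First part goes 4, 9, 16, 25, 36, 49 → 64 → 81 (perfect squares: 2², 3², 4², …).
Second part: 4, 6, 11, 19, 30, 44 → 61 → 81 (differences are 2, 5, 8, … (increasing by 3 each time)).
So the next two points are [64 61] and [81 81].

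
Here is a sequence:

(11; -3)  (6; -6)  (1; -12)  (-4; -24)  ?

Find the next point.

(-9; -48)

First value: −5 each step; 11, 6, 1, -4 → -9.
Second value goes -3, -6, -12, -24 → -48 (×2 each step).
Putting it together: (-9; -48).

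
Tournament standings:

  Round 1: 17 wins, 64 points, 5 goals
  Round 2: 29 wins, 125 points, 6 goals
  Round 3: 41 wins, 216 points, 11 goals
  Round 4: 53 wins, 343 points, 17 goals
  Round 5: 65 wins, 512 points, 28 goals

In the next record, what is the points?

Points: perfect cubes: 4³, 5³, 6³, …; 64, 125, 216, 343, 512 → 729.

729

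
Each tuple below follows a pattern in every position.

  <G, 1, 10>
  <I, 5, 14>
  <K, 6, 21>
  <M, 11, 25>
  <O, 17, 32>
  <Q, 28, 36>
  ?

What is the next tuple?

<S, 45, 43>

Letter: letters move forward 2 places in the alphabet, so G, I, K, M, O, Q → S.
Second slot: each term is the sum of the two before it; 1, 5, 6, 11, 17, 28 → 45.
Third slot: alternating steps +4, +7, +4, +7, …; 10, 14, 21, 25, 32, 36 → 43.
Putting it together: <S, 45, 43>.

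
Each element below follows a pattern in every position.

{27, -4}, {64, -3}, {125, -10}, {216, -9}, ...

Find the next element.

First coordinate: 27, 64, 125, 216 → 343 (perfect cubes: 3³, 4³, 5³, …).
Second coordinate — alternating steps +1, −7, +1, −7, …: -4, -3, -10, -9 → -16.
Putting it together: {343, -16}.

{343, -16}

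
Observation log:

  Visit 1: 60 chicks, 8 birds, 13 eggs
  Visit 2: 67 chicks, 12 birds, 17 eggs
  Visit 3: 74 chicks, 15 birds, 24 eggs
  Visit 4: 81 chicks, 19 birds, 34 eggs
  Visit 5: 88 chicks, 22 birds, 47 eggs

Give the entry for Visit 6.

95 chicks, 26 birds, 63 eggs

Chicks goes 60, 67, 74, 81, 88 → 95 (+7 each step).
Birds: alternating steps +4, +3, +4, +3, …, so 8, 12, 15, 19, 22 → 26.
For the eggs, differences are 4, 7, 10, … (increasing by 3 each time): 13, 17, 24, 34, 47 → 63.
Putting it together: 95 chicks, 26 birds, 63 eggs.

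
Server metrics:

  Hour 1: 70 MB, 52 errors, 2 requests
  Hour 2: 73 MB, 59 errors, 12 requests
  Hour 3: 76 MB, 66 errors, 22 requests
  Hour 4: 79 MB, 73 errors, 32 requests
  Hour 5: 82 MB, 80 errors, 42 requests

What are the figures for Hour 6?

MB — +3 each step: 70, 73, 76, 79, 82 → 85.
Errors — +7 each step: 52, 59, 66, 73, 80 → 87.
Requests — +10 each step: 2, 12, 22, 32, 42 → 52.
So the next record is 85 MB, 87 errors, 52 requests.

85 MB, 87 errors, 52 requests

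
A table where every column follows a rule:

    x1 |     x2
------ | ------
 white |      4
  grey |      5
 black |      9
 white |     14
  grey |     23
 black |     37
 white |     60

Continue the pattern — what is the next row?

grey  97

Column x1 goes white, grey, black, white, grey, black, white → grey (repeats white → grey → black).
Column x2: each term is the sum of the two before it, so 4, 5, 9, 14, 23, 37, 60 → 97.
So the next row is grey  97.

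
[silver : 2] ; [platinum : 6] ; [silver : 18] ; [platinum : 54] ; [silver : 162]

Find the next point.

For the metal, alternates silver ↔ platinum: silver, platinum, silver, platinum, silver → platinum.
Second coordinate — ×3 each step: 2, 6, 18, 54, 162 → 486.
Putting it together: [platinum : 486].

[platinum : 486]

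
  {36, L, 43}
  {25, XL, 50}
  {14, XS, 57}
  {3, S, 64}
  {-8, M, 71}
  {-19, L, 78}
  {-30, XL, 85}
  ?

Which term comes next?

{-41, XS, 92}

First value — −11 each step: 36, 25, 14, 3, -8, -19, -30 → -41.
For the size, repeats L → XL → XS → S → M: L, XL, XS, S, M, L, XL → XS.
Third value — +7 each step: 43, 50, 57, 64, 71, 78, 85 → 92.
Putting it together: {-41, XS, 92}.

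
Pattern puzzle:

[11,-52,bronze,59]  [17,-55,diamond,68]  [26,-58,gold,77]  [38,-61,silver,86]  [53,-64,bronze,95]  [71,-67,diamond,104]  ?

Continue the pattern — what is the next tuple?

First coordinate: 11, 17, 26, 38, 53, 71 → 92 (differences are 6, 9, 12, … (increasing by 3 each time)).
Second coordinate goes -52, -55, -58, -61, -64, -67 → -70 (−3 each step).
Rank: bronze, diamond, gold, silver, bronze, diamond → gold (repeats bronze → diamond → gold → silver).
Fourth coordinate goes 59, 68, 77, 86, 95, 104 → 113 (+9 each step).
Putting it together: [92,-70,gold,113].

[92,-70,gold,113]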